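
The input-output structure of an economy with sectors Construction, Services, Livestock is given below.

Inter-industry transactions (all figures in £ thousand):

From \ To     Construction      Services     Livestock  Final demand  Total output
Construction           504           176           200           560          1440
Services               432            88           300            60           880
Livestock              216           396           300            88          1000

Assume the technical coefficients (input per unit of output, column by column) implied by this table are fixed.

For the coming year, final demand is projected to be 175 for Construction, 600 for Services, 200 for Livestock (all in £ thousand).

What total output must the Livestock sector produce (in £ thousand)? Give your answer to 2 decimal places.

x_L = 1595.16

Technical coefficients a_ij = z_ij / X_j:
  a_CC = 504/1440 = 0.35, a_SC = 432/1440 = 0.30, a_LC = 216/1440 = 0.15
  a_CS = 176/880 = 0.20, a_SS = 88/880 = 0.10, a_LS = 396/880 = 0.45
  a_CL = 200/1000 = 0.20, a_SL = 300/1000 = 0.30, a_LL = 300/1000 = 0.30
I − A =
  [   0.65    -0.20    -0.20]
  [  -0.30     0.90    -0.30]
  [  -0.15    -0.45     0.70]
Cofactors of I−A, C_ij = (−1)^(i+j)·(minor ij) (rows/columns in the sector order above):
  C_11 = (0.90)(0.70) − (-0.30)(-0.45) = 0.4950
  C_12 = −[(-0.30)(0.70) − (-0.30)(-0.15)] = 0.2550
  C_13 = (-0.30)(-0.45) − (0.90)(-0.15) = 0.2700
  C_21 = −[(-0.20)(0.70) − (-0.20)(-0.45)] = 0.2300
  C_22 = (0.65)(0.70) − (-0.20)(-0.15) = 0.4250
  C_23 = −[(0.65)(-0.45) − (-0.20)(-0.15)] = 0.3225
  C_31 = (-0.20)(-0.30) − (-0.20)(0.90) = 0.2400
  C_32 = −[(0.65)(-0.30) − (-0.20)(-0.30)] = 0.2550
  C_33 = (0.65)(0.90) − (-0.20)(-0.30) = 0.5250
det(I−A) = Σ_j (I−A)_1j·C_1j = (0.65)(0.4950) + (-0.20)(0.2550) + (-0.20)(0.2700) = 0.21675
adj(I−A) = Cᵀ =
  [ 0.4950   0.2300   0.2400]
  [ 0.2550   0.4250   0.2550]
  [ 0.2700   0.3225   0.5250]
(I − A)⁻¹ = adj(I−A) / det(I−A) ≈
  [   2.2837     1.0611     1.1073]
  [   1.1765     1.9608     1.1765]
  [   1.2457     1.4879     2.4221]
x = (I − A)⁻¹ d = adj(I−A)·d / det(I−A), with det(I−A) = 0.21675:
  x_C = (0.4950·175 + 0.2300·600 + 0.2400·200) / 0.21675 = 272.625 / 0.21675 ≈ 1257.79
  x_S = (0.2550·175 + 0.4250·600 + 0.2550·200) / 0.21675 = 350.625 / 0.21675 ≈ 1617.65
  x_L = (0.2700·175 + 0.3225·600 + 0.5250·200) / 0.21675 = 345.75 / 0.21675 ≈ 1595.16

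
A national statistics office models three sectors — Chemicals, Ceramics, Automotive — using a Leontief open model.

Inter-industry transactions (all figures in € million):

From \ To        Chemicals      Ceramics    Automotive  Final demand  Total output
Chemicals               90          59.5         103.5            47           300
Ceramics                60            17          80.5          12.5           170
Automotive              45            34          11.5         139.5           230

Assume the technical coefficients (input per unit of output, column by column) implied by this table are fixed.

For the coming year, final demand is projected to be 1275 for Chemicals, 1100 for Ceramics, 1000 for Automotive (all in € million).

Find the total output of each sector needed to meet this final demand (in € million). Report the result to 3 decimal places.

x_1 = 5165.209, x_2 = 3372.692, x_3 = 2578.231

Technical coefficients a_ij = z_ij / X_j:
  a_11 = 90/300 = 0.30, a_21 = 60/300 = 0.20, a_31 = 45/300 = 0.15
  a_12 = 59.5/170 = 0.35, a_22 = 17/170 = 0.10, a_32 = 34/170 = 0.20
  a_13 = 103.5/230 = 0.45, a_23 = 80.5/230 = 0.35, a_33 = 11.5/230 = 0.05
I − A =
  [   0.70    -0.35    -0.45]
  [  -0.20     0.90    -0.35]
  [  -0.15    -0.20     0.95]
Cofactors of I−A, C_ij = (−1)^(i+j)·(minor ij) (rows/columns in the sector order above):
  C_11 = (0.90)(0.95) − (-0.35)(-0.20) = 0.7850
  C_12 = −[(-0.20)(0.95) − (-0.35)(-0.15)] = 0.2425
  C_13 = (-0.20)(-0.20) − (0.90)(-0.15) = 0.1750
  C_21 = −[(-0.35)(0.95) − (-0.45)(-0.20)] = 0.4225
  C_22 = (0.70)(0.95) − (-0.45)(-0.15) = 0.5975
  C_23 = −[(0.70)(-0.20) − (-0.35)(-0.15)] = 0.1925
  C_31 = (-0.35)(-0.35) − (-0.45)(0.90) = 0.5275
  C_32 = −[(0.70)(-0.35) − (-0.45)(-0.20)] = 0.3350
  C_33 = (0.70)(0.90) − (-0.35)(-0.20) = 0.5600
det(I−A) = Σ_j (I−A)_1j·C_1j = (0.70)(0.7850) + (-0.35)(0.2425) + (-0.45)(0.1750) = 0.385875
adj(I−A) = Cᵀ =
  [ 0.7850   0.4225   0.5275]
  [ 0.2425   0.5975   0.3350]
  [ 0.1750   0.1925   0.5600]
(I − A)⁻¹ = adj(I−A) / det(I−A) ≈
  [   2.0343     1.0949     1.3670]
  [   0.6284     1.5484     0.8682]
  [   0.4535     0.4989     1.4512]
x = (I − A)⁻¹ d = adj(I−A)·d / det(I−A), with det(I−A) = 0.385875:
  x_1 = (0.7850·1275 + 0.4225·1100 + 0.5275·1000) / 0.385875 = 1993.125 / 0.385875 ≈ 5165.209
  x_2 = (0.2425·1275 + 0.5975·1100 + 0.3350·1000) / 0.385875 = 1301.4375 / 0.385875 ≈ 3372.692
  x_3 = (0.1750·1275 + 0.1925·1100 + 0.5600·1000) / 0.385875 = 994.875 / 0.385875 ≈ 2578.231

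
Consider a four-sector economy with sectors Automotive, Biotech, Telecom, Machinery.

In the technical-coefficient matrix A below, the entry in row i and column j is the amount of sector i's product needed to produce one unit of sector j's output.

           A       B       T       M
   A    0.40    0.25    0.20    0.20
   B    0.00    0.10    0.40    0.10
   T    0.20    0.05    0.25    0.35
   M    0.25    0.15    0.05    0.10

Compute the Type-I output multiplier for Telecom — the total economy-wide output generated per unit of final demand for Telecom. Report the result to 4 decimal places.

I − A =
  [   0.60    -0.25    -0.20    -0.20]
  [   0.00     0.90    -0.40    -0.10]
  [  -0.20    -0.05     0.75    -0.35]
  [  -0.25    -0.15    -0.05     0.90]
Compute the cofactors C_ij = (−1)^(i+j)·(3×3 minor ij) of I−A; the adjugate is their transpose:
adj(I−A) = Cᵀ =
  [ 0.541250   0.206875   0.271250   0.248750]
  [ 0.126750   0.301500   0.204000   0.141000]
  [ 0.239000   0.128875   0.425750   0.233000]
  [ 0.184750   0.114875   0.133000   0.337000]
det(I−A) = Σ_j (I−A)_1j·C_1j = (0.60)(0.541250) + (-0.25)(0.126750) + (-0.20)(0.239000) + (-0.20)(0.184750) = 0.2083125
(I − A)⁻¹ = adj(I−A) / det(I−A) ≈
  [   2.59826     0.99310     1.30213     1.19412]
  [   0.60846     1.44734     0.97930     0.67687]
  [   1.14731     0.61866     2.04380     1.11851]
  [   0.88689     0.55146     0.63846     1.61776]
The output multiplier for sector j is the column-j sum of the Leontief inverse (I − A)⁻¹ = adj(I−A) / det(I−A).
Column T of adj(I−A): (0.271250, 0.204000, 0.425750, 0.133000); det(I−A) = 0.2083125.
m_T = (0.271250 + 0.204000 + 0.425750 + 0.133000) / 0.2083125 = 1.034 / 0.2083125 ≈ 4.9637.

m_T = 4.9637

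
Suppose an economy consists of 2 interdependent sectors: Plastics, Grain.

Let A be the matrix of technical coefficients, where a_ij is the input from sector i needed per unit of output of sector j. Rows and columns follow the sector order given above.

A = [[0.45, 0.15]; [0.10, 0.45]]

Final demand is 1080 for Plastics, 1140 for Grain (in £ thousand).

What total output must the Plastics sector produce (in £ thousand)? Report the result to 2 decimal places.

I − A =
  [   0.55    -0.15]
  [  -0.10     0.55]
det(I−A) = (0.55)(0.55) − (-0.15)(-0.10) = 0.2875
adj(I−A) = [[0.55, 0.15], [0.10, 0.55]]
(I − A)⁻¹ = adj(I−A) / det(I−A) ≈
  [   1.9130     0.5217]
  [   0.3478     1.9130]
x = (I − A)⁻¹ d = adj(I−A)·d / det(I−A), with det(I−A) = 0.2875:
  x_P = (0.55·1080 + 0.15·1140) / 0.2875 = 765.00 / 0.2875 ≈ 2660.87
  x_G = (0.10·1080 + 0.55·1140) / 0.2875 = 735.00 / 0.2875 ≈ 2556.52

x_P = 2660.87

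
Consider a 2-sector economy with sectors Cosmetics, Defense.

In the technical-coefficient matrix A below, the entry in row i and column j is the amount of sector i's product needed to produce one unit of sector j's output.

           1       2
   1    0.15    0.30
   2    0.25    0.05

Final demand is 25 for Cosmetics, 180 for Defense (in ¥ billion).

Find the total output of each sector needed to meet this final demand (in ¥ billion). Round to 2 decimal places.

x_1 = 106.14, x_2 = 217.41

I − A =
  [   0.85    -0.30]
  [  -0.25     0.95]
det(I−A) = (0.85)(0.95) − (-0.30)(-0.25) = 0.7325
adj(I−A) = [[0.95, 0.30], [0.25, 0.85]]
(I − A)⁻¹ = adj(I−A) / det(I−A) ≈
  [   1.2969     0.4096]
  [   0.3413     1.1604]
x = (I − A)⁻¹ d = adj(I−A)·d / det(I−A), with det(I−A) = 0.7325:
  x_1 = (0.95·25 + 0.30·180) / 0.7325 = 77.75 / 0.7325 ≈ 106.14
  x_2 = (0.25·25 + 0.85·180) / 0.7325 = 159.25 / 0.7325 ≈ 217.41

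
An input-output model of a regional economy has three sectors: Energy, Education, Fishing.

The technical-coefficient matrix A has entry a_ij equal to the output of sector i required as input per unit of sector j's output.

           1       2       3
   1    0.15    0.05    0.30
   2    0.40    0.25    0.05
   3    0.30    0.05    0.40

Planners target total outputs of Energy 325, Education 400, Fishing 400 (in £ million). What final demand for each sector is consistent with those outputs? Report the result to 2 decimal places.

d_1 = 136.25, d_2 = 150.00, d_3 = 122.50

I − A =
  [   0.85    -0.05    -0.30]
  [  -0.40     0.75    -0.05]
  [  -0.30    -0.05     0.60]
d = (I − A) x:
  d_1 = (+0.85)·325 + (-0.05)·400 + (-0.30)·400 = 136.25
  d_2 = (-0.40)·325 + (+0.75)·400 + (-0.05)·400 = 150.00
  d_3 = (-0.30)·325 + (-0.05)·400 + (+0.60)·400 = 122.50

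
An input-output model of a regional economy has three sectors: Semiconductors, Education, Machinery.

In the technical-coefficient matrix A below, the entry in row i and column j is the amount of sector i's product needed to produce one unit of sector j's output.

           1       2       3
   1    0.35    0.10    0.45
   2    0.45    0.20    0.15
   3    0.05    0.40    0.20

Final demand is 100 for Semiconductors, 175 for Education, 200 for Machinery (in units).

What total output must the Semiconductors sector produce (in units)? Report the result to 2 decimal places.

x_1 = 739.90

I − A =
  [   0.65    -0.10    -0.45]
  [  -0.45     0.80    -0.15]
  [  -0.05    -0.40     0.80]
Cofactors of I−A, C_ij = (−1)^(i+j)·(minor ij) (rows/columns in the sector order above):
  C_11 = (0.80)(0.80) − (-0.15)(-0.40) = 0.5800
  C_12 = −[(-0.45)(0.80) − (-0.15)(-0.05)] = 0.3675
  C_13 = (-0.45)(-0.40) − (0.80)(-0.05) = 0.2200
  C_21 = −[(-0.10)(0.80) − (-0.45)(-0.40)] = 0.2600
  C_22 = (0.65)(0.80) − (-0.45)(-0.05) = 0.4975
  C_23 = −[(0.65)(-0.40) − (-0.10)(-0.05)] = 0.2650
  C_31 = (-0.10)(-0.15) − (-0.45)(0.80) = 0.3750
  C_32 = −[(0.65)(-0.15) − (-0.45)(-0.45)] = 0.3000
  C_33 = (0.65)(0.80) − (-0.10)(-0.45) = 0.4750
det(I−A) = Σ_j (I−A)_1j·C_1j = (0.65)(0.5800) + (-0.10)(0.3675) + (-0.45)(0.2200) = 0.24125
adj(I−A) = Cᵀ =
  [ 0.5800   0.2600   0.3750]
  [ 0.3675   0.4975   0.3000]
  [ 0.2200   0.2650   0.4750]
(I − A)⁻¹ = adj(I−A) / det(I−A) ≈
  [   2.4041     1.0777     1.5544]
  [   1.5233     2.0622     1.2435]
  [   0.9119     1.0984     1.9689]
x = (I − A)⁻¹ d = adj(I−A)·d / det(I−A), with det(I−A) = 0.24125:
  x_1 = (0.5800·100 + 0.2600·175 + 0.3750·200) / 0.24125 = 178.50 / 0.24125 ≈ 739.90
  x_2 = (0.3675·100 + 0.4975·175 + 0.3000·200) / 0.24125 = 183.8125 / 0.24125 ≈ 761.92
  x_3 = (0.2200·100 + 0.2650·175 + 0.4750·200) / 0.24125 = 163.375 / 0.24125 ≈ 677.20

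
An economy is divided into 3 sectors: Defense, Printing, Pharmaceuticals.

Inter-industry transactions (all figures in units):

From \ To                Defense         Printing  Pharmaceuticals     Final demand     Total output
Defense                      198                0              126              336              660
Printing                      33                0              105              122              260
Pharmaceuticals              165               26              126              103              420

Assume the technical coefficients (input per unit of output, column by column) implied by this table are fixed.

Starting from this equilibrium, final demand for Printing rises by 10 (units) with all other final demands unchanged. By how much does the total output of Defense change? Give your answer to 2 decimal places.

Δx_1 = 0.76

Technical coefficients a_ij = z_ij / X_j:
  a_11 = 198/660 = 0.30, a_21 = 33/660 = 0.05, a_31 = 165/660 = 0.25
  a_12 = 0/260 = 0.00, a_22 = 0/260 = 0.00, a_32 = 26/260 = 0.10
  a_13 = 126/420 = 0.30, a_23 = 105/420 = 0.25, a_33 = 126/420 = 0.30
I − A =
  [   0.70     0.00    -0.30]
  [  -0.05     1.00    -0.25]
  [  -0.25    -0.10     0.70]
Cofactors of I−A, C_ij = (−1)^(i+j)·(minor ij) (rows/columns in the sector order above):
  C_11 = (1.00)(0.70) − (-0.25)(-0.10) = 0.6750
  C_12 = −[(-0.05)(0.70) − (-0.25)(-0.25)] = 0.0975
  C_13 = (-0.05)(-0.10) − (1.00)(-0.25) = 0.2550
  C_21 = −[(0.00)(0.70) − (-0.30)(-0.10)] = 0.0300
  C_22 = (0.70)(0.70) − (-0.30)(-0.25) = 0.4150
  C_23 = −[(0.70)(-0.10) − (0.00)(-0.25)] = 0.0700
  C_31 = (0.00)(-0.25) − (-0.30)(1.00) = 0.3000
  C_32 = −[(0.70)(-0.25) − (-0.30)(-0.05)] = 0.1900
  C_33 = (0.70)(1.00) − (0.00)(-0.05) = 0.7000
det(I−A) = Σ_j (I−A)_1j·C_1j = (0.70)(0.6750) + (0.00)(0.0975) + (-0.30)(0.2550) = 0.3960
adj(I−A) = Cᵀ =
  [ 0.6750   0.0300   0.3000]
  [ 0.0975   0.4150   0.1900]
  [ 0.2550   0.0700   0.7000]
(I − A)⁻¹ = adj(I−A) / det(I−A) ≈
  [   1.7045     0.0758     0.7576]
  [   0.2462     1.0480     0.4798]
  [   0.6439     0.1768     1.7677]
Δx = (I − A)⁻¹ Δd with Δd having +10 in the Printing component and 0 elsewhere.
So Δx_1 = L_12 · (+10), where L_12 = adj(I−A)_12 / det(I−A) = 0.0300 / 0.3960.
Δx_1 = 0.0300 × (+10) / 0.3960 = 0.30 / 0.3960 ≈ 0.76.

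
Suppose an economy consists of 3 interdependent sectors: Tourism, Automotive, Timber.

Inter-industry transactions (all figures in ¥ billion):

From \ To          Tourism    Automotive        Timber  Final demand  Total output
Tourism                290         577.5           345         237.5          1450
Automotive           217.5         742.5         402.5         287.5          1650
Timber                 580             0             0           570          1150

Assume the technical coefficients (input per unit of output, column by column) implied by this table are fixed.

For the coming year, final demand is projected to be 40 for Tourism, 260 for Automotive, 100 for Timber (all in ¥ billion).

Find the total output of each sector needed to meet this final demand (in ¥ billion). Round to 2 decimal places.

x_1 = 520.18, x_2 = 810.64, x_3 = 308.07

Technical coefficients a_ij = z_ij / X_j:
  a_11 = 290/1450 = 0.20, a_21 = 217.5/1450 = 0.15, a_31 = 580/1450 = 0.40
  a_12 = 577.5/1650 = 0.35, a_22 = 742.5/1650 = 0.45, a_32 = 0/1650 = 0.00
  a_13 = 345/1150 = 0.30, a_23 = 402.5/1150 = 0.35, a_33 = 0/1150 = 0.00
I − A =
  [   0.80    -0.35    -0.30]
  [  -0.15     0.55    -0.35]
  [  -0.40     0.00     1.00]
Cofactors of I−A, C_ij = (−1)^(i+j)·(minor ij) (rows/columns in the sector order above):
  C_11 = (0.55)(1.00) − (-0.35)(0.00) = 0.5500
  C_12 = −[(-0.15)(1.00) − (-0.35)(-0.40)] = 0.2900
  C_13 = (-0.15)(0.00) − (0.55)(-0.40) = 0.2200
  C_21 = −[(-0.35)(1.00) − (-0.30)(0.00)] = 0.3500
  C_22 = (0.80)(1.00) − (-0.30)(-0.40) = 0.6800
  C_23 = −[(0.80)(0.00) − (-0.35)(-0.40)] = 0.1400
  C_31 = (-0.35)(-0.35) − (-0.30)(0.55) = 0.2875
  C_32 = −[(0.80)(-0.35) − (-0.30)(-0.15)] = 0.3250
  C_33 = (0.80)(0.55) − (-0.35)(-0.15) = 0.3875
det(I−A) = Σ_j (I−A)_1j·C_1j = (0.80)(0.5500) + (-0.35)(0.2900) + (-0.30)(0.2200) = 0.2725
adj(I−A) = Cᵀ =
  [ 0.5500   0.3500   0.2875]
  [ 0.2900   0.6800   0.3250]
  [ 0.2200   0.1400   0.3875]
(I − A)⁻¹ = adj(I−A) / det(I−A) ≈
  [   2.0183     1.2844     1.0550]
  [   1.0642     2.4954     1.1927]
  [   0.8073     0.5138     1.4220]
x = (I − A)⁻¹ d = adj(I−A)·d / det(I−A), with det(I−A) = 0.2725:
  x_1 = (0.5500·40 + 0.3500·260 + 0.2875·100) / 0.2725 = 141.75 / 0.2725 ≈ 520.18
  x_2 = (0.2900·40 + 0.6800·260 + 0.3250·100) / 0.2725 = 220.90 / 0.2725 ≈ 810.64
  x_3 = (0.2200·40 + 0.1400·260 + 0.3875·100) / 0.2725 = 83.95 / 0.2725 ≈ 308.07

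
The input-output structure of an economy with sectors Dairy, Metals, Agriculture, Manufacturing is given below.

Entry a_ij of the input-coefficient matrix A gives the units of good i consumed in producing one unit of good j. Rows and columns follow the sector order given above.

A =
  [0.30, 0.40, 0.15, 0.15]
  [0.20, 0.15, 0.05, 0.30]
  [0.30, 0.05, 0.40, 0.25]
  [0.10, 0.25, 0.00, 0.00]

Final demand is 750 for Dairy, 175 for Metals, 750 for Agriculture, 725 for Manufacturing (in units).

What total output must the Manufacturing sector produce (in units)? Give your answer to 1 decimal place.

x_4 = 1444.8

I − A =
  [   0.70    -0.40    -0.15    -0.15]
  [  -0.20     0.85    -0.05    -0.30]
  [  -0.30    -0.05     0.60    -0.25]
  [  -0.10    -0.25     0.00     1.00]
Compute the cofactors C_ij = (−1)^(i+j)·(3×3 minor ij) of I−A; the adjugate is their transpose:
adj(I−A) = Cᵀ =
  [ 0.459375   0.279375   0.138125   0.187250]
  [ 0.154250   0.362250   0.068750   0.149000]
  [ 0.277750   0.219250   0.430250   0.215000]
  [ 0.084500   0.118500   0.031000   0.261500]
det(I−A) = Σ_j (I−A)_1j·C_1j = (0.70)(0.459375) + (-0.40)(0.154250) + (-0.15)(0.277750) + (-0.15)(0.084500) = 0.205525
(I − A)⁻¹ = adj(I−A) / det(I−A) ≈
  [   2.2351     1.3593     0.6721     0.9111]
  [   0.7505     1.7626     0.3345     0.7250]
  [   1.3514     1.0668     2.0934     1.0461]
  [   0.4111     0.5766     0.1508     1.2724]
x = (I − A)⁻¹ d = adj(I−A)·d / det(I−A), with det(I−A) = 0.205525:
  x_1 = (0.459375·750 + 0.279375·175 + 0.138125·750 + 0.187250·725) / 0.205525 = 632.771875 / 0.205525 ≈ 3078.8
  x_2 = (0.154250·750 + 0.362250·175 + 0.068750·750 + 0.149000·725) / 0.205525 = 338.66875 / 0.205525 ≈ 1647.8
  x_3 = (0.277750·750 + 0.219250·175 + 0.430250·750 + 0.215000·725) / 0.205525 = 725.24375 / 0.205525 ≈ 3528.7
  x_4 = (0.084500·750 + 0.118500·175 + 0.031000·750 + 0.261500·725) / 0.205525 = 296.95 / 0.205525 ≈ 1444.8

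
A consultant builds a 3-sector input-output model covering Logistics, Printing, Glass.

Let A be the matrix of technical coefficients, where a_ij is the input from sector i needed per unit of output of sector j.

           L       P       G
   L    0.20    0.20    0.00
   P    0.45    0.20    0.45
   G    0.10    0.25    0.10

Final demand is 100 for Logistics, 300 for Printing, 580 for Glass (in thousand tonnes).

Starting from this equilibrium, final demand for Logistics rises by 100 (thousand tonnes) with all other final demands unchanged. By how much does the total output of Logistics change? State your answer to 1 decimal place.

Δx_L = 153.4

I − A =
  [   0.80    -0.20     0.00]
  [  -0.45     0.80    -0.45]
  [  -0.10    -0.25     0.90]
Cofactors of I−A, C_ij = (−1)^(i+j)·(minor ij) (rows/columns in the sector order above):
  C_11 = (0.80)(0.90) − (-0.45)(-0.25) = 0.6075
  C_12 = −[(-0.45)(0.90) − (-0.45)(-0.10)] = 0.4500
  C_13 = (-0.45)(-0.25) − (0.80)(-0.10) = 0.1925
  C_21 = −[(-0.20)(0.90) − (0.00)(-0.25)] = 0.1800
  C_22 = (0.80)(0.90) − (0.00)(-0.10) = 0.7200
  C_23 = −[(0.80)(-0.25) − (-0.20)(-0.10)] = 0.2200
  C_31 = (-0.20)(-0.45) − (0.00)(0.80) = 0.0900
  C_32 = −[(0.80)(-0.45) − (0.00)(-0.45)] = 0.3600
  C_33 = (0.80)(0.80) − (-0.20)(-0.45) = 0.5500
det(I−A) = Σ_j (I−A)_1j·C_1j = (0.80)(0.6075) + (-0.20)(0.4500) + (0.00)(0.1925) = 0.3960
adj(I−A) = Cᵀ =
  [ 0.6075   0.1800   0.0900]
  [ 0.4500   0.7200   0.3600]
  [ 0.1925   0.2200   0.5500]
(I − A)⁻¹ = adj(I−A) / det(I−A) ≈
  [   1.5341     0.4545     0.2273]
  [   1.1364     1.8182     0.9091]
  [   0.4861     0.5556     1.3889]
Δx = (I − A)⁻¹ Δd with Δd having +100 in the Logistics component and 0 elsewhere.
So Δx_L = L_LL · (+100), where L_LL = adj(I−A)_LL / det(I−A) = 0.6075 / 0.3960.
Δx_L = 0.6075 × (+100) / 0.3960 = 60.75 / 0.3960 ≈ 153.4.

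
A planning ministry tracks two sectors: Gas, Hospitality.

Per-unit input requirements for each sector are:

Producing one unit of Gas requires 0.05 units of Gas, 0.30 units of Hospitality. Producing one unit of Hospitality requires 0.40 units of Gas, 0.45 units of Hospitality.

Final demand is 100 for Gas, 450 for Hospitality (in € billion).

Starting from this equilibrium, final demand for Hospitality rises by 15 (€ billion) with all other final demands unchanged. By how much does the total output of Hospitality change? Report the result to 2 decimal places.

I − A =
  [   0.95    -0.40]
  [  -0.30     0.55]
det(I−A) = (0.95)(0.55) − (-0.40)(-0.30) = 0.4025
adj(I−A) = [[0.55, 0.40], [0.30, 0.95]]
(I − A)⁻¹ = adj(I−A) / det(I−A) ≈
  [   1.3665     0.9938]
  [   0.7453     2.3602]
Δx = (I − A)⁻¹ Δd with Δd having +15 in the Hospitality component and 0 elsewhere.
So Δx_H = L_HH · (+15), where L_HH = adj(I−A)_HH / det(I−A) = 0.95 / 0.4025.
Δx_H = 0.95 × (+15) / 0.4025 = 14.25 / 0.4025 ≈ 35.40.

Δx_H = 35.40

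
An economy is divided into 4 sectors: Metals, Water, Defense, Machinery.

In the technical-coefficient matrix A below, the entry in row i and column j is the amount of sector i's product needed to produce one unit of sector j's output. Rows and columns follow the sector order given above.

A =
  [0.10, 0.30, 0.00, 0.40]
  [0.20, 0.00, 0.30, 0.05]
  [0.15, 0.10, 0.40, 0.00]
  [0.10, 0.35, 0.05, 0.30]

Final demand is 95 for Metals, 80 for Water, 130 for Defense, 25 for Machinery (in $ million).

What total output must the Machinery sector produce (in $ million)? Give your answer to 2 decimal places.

I − A =
  [   0.90    -0.30     0.00    -0.40]
  [  -0.20     1.00    -0.30    -0.05]
  [  -0.15    -0.10     0.60     0.00]
  [  -0.10    -0.35    -0.05     0.70]
Compute the cofactors C_ij = (−1)^(i+j)·(3×3 minor ij) of I−A; the adjugate is their transpose:
adj(I−A) = Cᵀ =
  [ 0.388250   0.212000   0.125750   0.237000]
  [ 0.118875   0.351000   0.183250   0.093000]
  [ 0.116875   0.111500   0.502750   0.074750]
  [ 0.123250   0.213750   0.145500   0.463500]
det(I−A) = Σ_j (I−A)_1j·C_1j = (0.90)(0.388250) + (-0.30)(0.118875) + (0.00)(0.116875) + (-0.40)(0.123250) = 0.2644625
(I − A)⁻¹ = adj(I−A) / det(I−A) ≈
  [   1.4681     0.8016     0.4755     0.8962]
  [   0.4495     1.3272     0.6929     0.3517]
  [   0.4419     0.4216     1.9010     0.2826]
  [   0.4660     0.8082     0.5502     1.7526]
x = (I − A)⁻¹ d = adj(I−A)·d / det(I−A), with det(I−A) = 0.2644625:
  x_1 = (0.388250·95 + 0.212000·80 + 0.125750·130 + 0.237000·25) / 0.2644625 = 76.11625 / 0.2644625 ≈ 287.81
  x_2 = (0.118875·95 + 0.351000·80 + 0.183250·130 + 0.093000·25) / 0.2644625 = 65.520625 / 0.2644625 ≈ 247.75
  x_3 = (0.116875·95 + 0.111500·80 + 0.502750·130 + 0.074750·25) / 0.2644625 = 87.249375 / 0.2644625 ≈ 329.91
  x_4 = (0.123250·95 + 0.213750·80 + 0.145500·130 + 0.463500·25) / 0.2644625 = 59.31125 / 0.2644625 ≈ 224.27

x_4 = 224.27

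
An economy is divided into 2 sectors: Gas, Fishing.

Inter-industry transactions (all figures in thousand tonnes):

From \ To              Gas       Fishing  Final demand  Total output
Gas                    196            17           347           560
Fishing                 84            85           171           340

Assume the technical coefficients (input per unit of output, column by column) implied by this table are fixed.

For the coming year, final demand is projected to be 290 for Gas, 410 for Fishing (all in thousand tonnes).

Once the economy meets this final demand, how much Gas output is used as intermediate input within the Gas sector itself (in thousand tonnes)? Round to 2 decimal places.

z_GG = 173.54

Technical coefficients a_ij = z_ij / X_j:
  a_GG = 196/560 = 0.35, a_FG = 84/560 = 0.15
  a_GF = 17/340 = 0.05, a_FF = 85/340 = 0.25
I − A =
  [   0.65    -0.05]
  [  -0.15     0.75]
det(I−A) = (0.65)(0.75) − (-0.05)(-0.15) = 0.4800
adj(I−A) = [[0.75, 0.05], [0.15, 0.65]]
(I − A)⁻¹ = adj(I−A) / det(I−A) ≈
  [   1.5625     0.1042]
  [   0.3125     1.3542]
First solve x = (I − A)⁻¹ d = adj(I−A)·d / det(I−A); in particular x_G = (0.75·290 + 0.05·410) / 0.4800 = 238.00 / 0.4800 ≈ 495.8333.
Intermediate flow from G to G: z_GG = a_GG · x_G = 0.35 × 238.00 / 0.4800 = 83.30 / 0.4800 ≈ 173.54.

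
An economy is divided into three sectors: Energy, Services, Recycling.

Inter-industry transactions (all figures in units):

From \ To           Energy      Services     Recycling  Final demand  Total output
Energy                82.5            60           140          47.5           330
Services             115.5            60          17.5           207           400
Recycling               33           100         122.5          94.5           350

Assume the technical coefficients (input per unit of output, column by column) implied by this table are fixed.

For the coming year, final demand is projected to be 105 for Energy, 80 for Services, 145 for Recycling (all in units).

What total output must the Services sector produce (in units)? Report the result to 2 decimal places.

Technical coefficients a_ij = z_ij / X_j:
  a_EE = 82.5/330 = 0.25, a_SE = 115.5/330 = 0.35, a_RE = 33/330 = 0.10
  a_ES = 60/400 = 0.15, a_SS = 60/400 = 0.15, a_RS = 100/400 = 0.25
  a_ER = 140/350 = 0.40, a_SR = 17.5/350 = 0.05, a_RR = 122.5/350 = 0.35
I − A =
  [   0.75    -0.15    -0.40]
  [  -0.35     0.85    -0.05]
  [  -0.10    -0.25     0.65]
Cofactors of I−A, C_ij = (−1)^(i+j)·(minor ij) (rows/columns in the sector order above):
  C_11 = (0.85)(0.65) − (-0.05)(-0.25) = 0.5400
  C_12 = −[(-0.35)(0.65) − (-0.05)(-0.10)] = 0.2325
  C_13 = (-0.35)(-0.25) − (0.85)(-0.10) = 0.1725
  C_21 = −[(-0.15)(0.65) − (-0.40)(-0.25)] = 0.1975
  C_22 = (0.75)(0.65) − (-0.40)(-0.10) = 0.4475
  C_23 = −[(0.75)(-0.25) − (-0.15)(-0.10)] = 0.2025
  C_31 = (-0.15)(-0.05) − (-0.40)(0.85) = 0.3475
  C_32 = −[(0.75)(-0.05) − (-0.40)(-0.35)] = 0.1775
  C_33 = (0.75)(0.85) − (-0.15)(-0.35) = 0.5850
det(I−A) = Σ_j (I−A)_1j·C_1j = (0.75)(0.5400) + (-0.15)(0.2325) + (-0.40)(0.1725) = 0.301125
adj(I−A) = Cᵀ =
  [ 0.5400   0.1975   0.3475]
  [ 0.2325   0.4475   0.1775]
  [ 0.1725   0.2025   0.5850]
(I − A)⁻¹ = adj(I−A) / det(I−A) ≈
  [   1.7933     0.6559     1.1540]
  [   0.7721     1.4861     0.5895]
  [   0.5729     0.6725     1.9427]
x = (I − A)⁻¹ d = adj(I−A)·d / det(I−A), with det(I−A) = 0.301125:
  x_E = (0.5400·105 + 0.1975·80 + 0.3475·145) / 0.301125 = 122.8875 / 0.301125 ≈ 408.09
  x_S = (0.2325·105 + 0.4475·80 + 0.1775·145) / 0.301125 = 85.95 / 0.301125 ≈ 285.43
  x_R = (0.1725·105 + 0.2025·80 + 0.5850·145) / 0.301125 = 119.1375 / 0.301125 ≈ 395.64

x_S = 285.43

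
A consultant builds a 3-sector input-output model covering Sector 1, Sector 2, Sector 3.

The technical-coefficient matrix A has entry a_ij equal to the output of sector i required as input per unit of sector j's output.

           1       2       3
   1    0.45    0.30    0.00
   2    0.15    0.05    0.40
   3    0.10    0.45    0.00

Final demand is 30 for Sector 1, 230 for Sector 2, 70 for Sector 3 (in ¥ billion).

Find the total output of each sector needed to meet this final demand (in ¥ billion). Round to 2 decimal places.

I − A =
  [   0.55    -0.30     0.00]
  [  -0.15     0.95    -0.40]
  [  -0.10    -0.45     1.00]
Cofactors of I−A, C_ij = (−1)^(i+j)·(minor ij) (rows/columns in the sector order above):
  C_11 = (0.95)(1.00) − (-0.40)(-0.45) = 0.7700
  C_12 = −[(-0.15)(1.00) − (-0.40)(-0.10)] = 0.1900
  C_13 = (-0.15)(-0.45) − (0.95)(-0.10) = 0.1625
  C_21 = −[(-0.30)(1.00) − (0.00)(-0.45)] = 0.3000
  C_22 = (0.55)(1.00) − (0.00)(-0.10) = 0.5500
  C_23 = −[(0.55)(-0.45) − (-0.30)(-0.10)] = 0.2775
  C_31 = (-0.30)(-0.40) − (0.00)(0.95) = 0.1200
  C_32 = −[(0.55)(-0.40) − (0.00)(-0.15)] = 0.2200
  C_33 = (0.55)(0.95) − (-0.30)(-0.15) = 0.4775
det(I−A) = Σ_j (I−A)_1j·C_1j = (0.55)(0.7700) + (-0.30)(0.1900) + (0.00)(0.1625) = 0.3665
adj(I−A) = Cᵀ =
  [ 0.7700   0.3000   0.1200]
  [ 0.1900   0.5500   0.2200]
  [ 0.1625   0.2775   0.4775]
(I − A)⁻¹ = adj(I−A) / det(I−A) ≈
  [   2.1010     0.8186     0.3274]
  [   0.5184     1.5007     0.6003]
  [   0.4434     0.7572     1.3029]
x = (I − A)⁻¹ d = adj(I−A)·d / det(I−A), with det(I−A) = 0.3665:
  x_1 = (0.7700·30 + 0.3000·230 + 0.1200·70) / 0.3665 = 100.50 / 0.3665 ≈ 274.22
  x_2 = (0.1900·30 + 0.5500·230 + 0.2200·70) / 0.3665 = 147.60 / 0.3665 ≈ 402.73
  x_3 = (0.1625·30 + 0.2775·230 + 0.4775·70) / 0.3665 = 102.125 / 0.3665 ≈ 278.65

x_1 = 274.22, x_2 = 402.73, x_3 = 278.65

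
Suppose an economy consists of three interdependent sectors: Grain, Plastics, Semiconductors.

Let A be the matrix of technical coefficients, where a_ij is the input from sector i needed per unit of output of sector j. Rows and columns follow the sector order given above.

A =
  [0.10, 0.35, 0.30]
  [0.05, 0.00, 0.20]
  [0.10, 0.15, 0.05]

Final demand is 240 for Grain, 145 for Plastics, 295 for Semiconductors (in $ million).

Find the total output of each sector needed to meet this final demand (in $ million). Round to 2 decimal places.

x_1 = 498.22, x_2 = 250.41, x_3 = 402.51

I − A =
  [   0.90    -0.35    -0.30]
  [  -0.05     1.00    -0.20]
  [  -0.10    -0.15     0.95]
Cofactors of I−A, C_ij = (−1)^(i+j)·(minor ij) (rows/columns in the sector order above):
  C_11 = (1.00)(0.95) − (-0.20)(-0.15) = 0.9200
  C_12 = −[(-0.05)(0.95) − (-0.20)(-0.10)] = 0.0675
  C_13 = (-0.05)(-0.15) − (1.00)(-0.10) = 0.1075
  C_21 = −[(-0.35)(0.95) − (-0.30)(-0.15)] = 0.3775
  C_22 = (0.90)(0.95) − (-0.30)(-0.10) = 0.8250
  C_23 = −[(0.90)(-0.15) − (-0.35)(-0.10)] = 0.1700
  C_31 = (-0.35)(-0.20) − (-0.30)(1.00) = 0.3700
  C_32 = −[(0.90)(-0.20) − (-0.30)(-0.05)] = 0.1950
  C_33 = (0.90)(1.00) − (-0.35)(-0.05) = 0.8825
det(I−A) = Σ_j (I−A)_1j·C_1j = (0.90)(0.9200) + (-0.35)(0.0675) + (-0.30)(0.1075) = 0.772125
adj(I−A) = Cᵀ =
  [ 0.9200   0.3775   0.3700]
  [ 0.0675   0.8250   0.1950]
  [ 0.1075   0.1700   0.8825]
(I − A)⁻¹ = adj(I−A) / det(I−A) ≈
  [   1.1915     0.4889     0.4792]
  [   0.0874     1.0685     0.2525]
  [   0.1392     0.2202     1.1429]
x = (I − A)⁻¹ d = adj(I−A)·d / det(I−A), with det(I−A) = 0.772125:
  x_1 = (0.9200·240 + 0.3775·145 + 0.3700·295) / 0.772125 = 384.6875 / 0.772125 ≈ 498.22
  x_2 = (0.0675·240 + 0.8250·145 + 0.1950·295) / 0.772125 = 193.35 / 0.772125 ≈ 250.41
  x_3 = (0.1075·240 + 0.1700·145 + 0.8825·295) / 0.772125 = 310.7875 / 0.772125 ≈ 402.51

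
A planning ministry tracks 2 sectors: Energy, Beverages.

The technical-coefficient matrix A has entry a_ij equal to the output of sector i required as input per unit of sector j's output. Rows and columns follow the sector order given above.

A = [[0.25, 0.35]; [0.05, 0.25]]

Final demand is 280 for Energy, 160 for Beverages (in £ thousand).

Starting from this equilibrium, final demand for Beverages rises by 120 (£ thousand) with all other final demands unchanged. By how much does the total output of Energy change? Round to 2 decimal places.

Δx_1 = 77.06

I − A =
  [   0.75    -0.35]
  [  -0.05     0.75]
det(I−A) = (0.75)(0.75) − (-0.35)(-0.05) = 0.5450
adj(I−A) = [[0.75, 0.35], [0.05, 0.75]]
(I − A)⁻¹ = adj(I−A) / det(I−A) ≈
  [   1.3761     0.6422]
  [   0.0917     1.3761]
Δx = (I − A)⁻¹ Δd with Δd having +120 in the Beverages component and 0 elsewhere.
So Δx_1 = L_12 · (+120), where L_12 = adj(I−A)_12 / det(I−A) = 0.35 / 0.5450.
Δx_1 = 0.35 × (+120) / 0.5450 = 42.00 / 0.5450 ≈ 77.06.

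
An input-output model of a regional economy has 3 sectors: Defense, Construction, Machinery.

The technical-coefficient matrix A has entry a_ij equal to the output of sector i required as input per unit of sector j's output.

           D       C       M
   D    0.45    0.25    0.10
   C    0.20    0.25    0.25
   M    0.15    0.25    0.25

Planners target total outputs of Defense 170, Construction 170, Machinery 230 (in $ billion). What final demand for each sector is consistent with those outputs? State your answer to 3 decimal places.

I − A =
  [   0.55    -0.25    -0.10]
  [  -0.20     0.75    -0.25]
  [  -0.15    -0.25     0.75]
d = (I − A) x:
  d_D = (+0.55)·170 + (-0.25)·170 + (-0.10)·230 = 28.000
  d_C = (-0.20)·170 + (+0.75)·170 + (-0.25)·230 = 36.000
  d_M = (-0.15)·170 + (-0.25)·170 + (+0.75)·230 = 104.500

d_D = 28.000, d_C = 36.000, d_M = 104.500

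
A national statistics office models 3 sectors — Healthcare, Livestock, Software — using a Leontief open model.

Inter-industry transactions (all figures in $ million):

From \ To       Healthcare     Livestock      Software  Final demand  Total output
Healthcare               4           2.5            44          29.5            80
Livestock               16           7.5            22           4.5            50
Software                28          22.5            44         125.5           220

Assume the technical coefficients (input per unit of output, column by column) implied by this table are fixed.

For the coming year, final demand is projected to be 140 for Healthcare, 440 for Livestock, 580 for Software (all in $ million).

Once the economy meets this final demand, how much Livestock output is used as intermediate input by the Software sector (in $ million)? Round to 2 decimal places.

z_23 = 138.10

Technical coefficients a_ij = z_ij / X_j:
  a_11 = 4/80 = 0.05, a_21 = 16/80 = 0.20, a_31 = 28/80 = 0.35
  a_12 = 2.5/50 = 0.05, a_22 = 7.5/50 = 0.15, a_32 = 22.5/50 = 0.45
  a_13 = 44/220 = 0.20, a_23 = 22/220 = 0.10, a_33 = 44/220 = 0.20
I − A =
  [   0.95    -0.05    -0.20]
  [  -0.20     0.85    -0.10]
  [  -0.35    -0.45     0.80]
Cofactors of I−A, C_ij = (−1)^(i+j)·(minor ij) (rows/columns in the sector order above):
  C_11 = (0.85)(0.80) − (-0.10)(-0.45) = 0.6350
  C_12 = −[(-0.20)(0.80) − (-0.10)(-0.35)] = 0.1950
  C_13 = (-0.20)(-0.45) − (0.85)(-0.35) = 0.3875
  C_21 = −[(-0.05)(0.80) − (-0.20)(-0.45)] = 0.1300
  C_22 = (0.95)(0.80) − (-0.20)(-0.35) = 0.6900
  C_23 = −[(0.95)(-0.45) − (-0.05)(-0.35)] = 0.4450
  C_31 = (-0.05)(-0.10) − (-0.20)(0.85) = 0.1750
  C_32 = −[(0.95)(-0.10) − (-0.20)(-0.20)] = 0.1350
  C_33 = (0.95)(0.85) − (-0.05)(-0.20) = 0.7975
det(I−A) = Σ_j (I−A)_1j·C_1j = (0.95)(0.6350) + (-0.05)(0.1950) + (-0.20)(0.3875) = 0.5160
adj(I−A) = Cᵀ =
  [ 0.6350   0.1300   0.1750]
  [ 0.1950   0.6900   0.1350]
  [ 0.3875   0.4450   0.7975]
(I − A)⁻¹ = adj(I−A) / det(I−A) ≈
  [   1.2306     0.2519     0.3391]
  [   0.3779     1.3372     0.2616]
  [   0.7510     0.8624     1.5455]
First solve x = (I − A)⁻¹ d = adj(I−A)·d / det(I−A); in particular x_3 = (0.3875·140 + 0.4450·440 + 0.7975·580) / 0.5160 = 712.60 / 0.5160 ≈ 1381.0078.
Intermediate flow from 2 to 3: z_23 = a_23 · x_3 = 0.10 × 712.60 / 0.5160 = 71.26 / 0.5160 ≈ 138.10.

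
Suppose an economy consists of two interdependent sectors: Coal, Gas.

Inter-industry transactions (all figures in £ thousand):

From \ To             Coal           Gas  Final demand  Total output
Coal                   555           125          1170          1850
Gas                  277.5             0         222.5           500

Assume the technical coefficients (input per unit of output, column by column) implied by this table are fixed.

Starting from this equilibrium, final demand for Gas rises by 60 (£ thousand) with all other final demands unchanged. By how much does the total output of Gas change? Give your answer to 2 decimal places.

Technical coefficients a_ij = z_ij / X_j:
  a_11 = 555/1850 = 0.30, a_21 = 277.5/1850 = 0.15
  a_12 = 125/500 = 0.25, a_22 = 0/500 = 0.00
I − A =
  [   0.70    -0.25]
  [  -0.15     1.00]
det(I−A) = (0.70)(1.00) − (-0.25)(-0.15) = 0.6625
adj(I−A) = [[1.00, 0.25], [0.15, 0.70]]
(I − A)⁻¹ = adj(I−A) / det(I−A) ≈
  [   1.5094     0.3774]
  [   0.2264     1.0566]
Δx = (I − A)⁻¹ Δd with Δd having +60 in the Gas component and 0 elsewhere.
So Δx_2 = L_22 · (+60), where L_22 = adj(I−A)_22 / det(I−A) = 0.70 / 0.6625.
Δx_2 = 0.70 × (+60) / 0.6625 = 42.00 / 0.6625 ≈ 63.40.

Δx_2 = 63.40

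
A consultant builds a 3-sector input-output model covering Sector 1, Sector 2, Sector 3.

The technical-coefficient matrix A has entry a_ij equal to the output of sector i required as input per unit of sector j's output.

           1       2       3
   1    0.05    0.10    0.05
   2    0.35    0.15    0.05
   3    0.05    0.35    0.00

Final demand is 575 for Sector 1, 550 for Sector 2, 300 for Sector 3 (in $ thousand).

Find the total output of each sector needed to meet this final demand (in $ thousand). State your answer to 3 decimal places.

I − A =
  [   0.95    -0.10    -0.05]
  [  -0.35     0.85    -0.05]
  [  -0.05    -0.35     1.00]
Cofactors of I−A, C_ij = (−1)^(i+j)·(minor ij) (rows/columns in the sector order above):
  C_11 = (0.85)(1.00) − (-0.05)(-0.35) = 0.8325
  C_12 = −[(-0.35)(1.00) − (-0.05)(-0.05)] = 0.3525
  C_13 = (-0.35)(-0.35) − (0.85)(-0.05) = 0.1650
  C_21 = −[(-0.10)(1.00) − (-0.05)(-0.35)] = 0.1175
  C_22 = (0.95)(1.00) − (-0.05)(-0.05) = 0.9475
  C_23 = −[(0.95)(-0.35) − (-0.10)(-0.05)] = 0.3375
  C_31 = (-0.10)(-0.05) − (-0.05)(0.85) = 0.0475
  C_32 = −[(0.95)(-0.05) − (-0.05)(-0.35)] = 0.0650
  C_33 = (0.95)(0.85) − (-0.10)(-0.35) = 0.7725
det(I−A) = Σ_j (I−A)_1j·C_1j = (0.95)(0.8325) + (-0.10)(0.3525) + (-0.05)(0.1650) = 0.747375
adj(I−A) = Cᵀ =
  [ 0.8325   0.1175   0.0475]
  [ 0.3525   0.9475   0.0650]
  [ 0.1650   0.3375   0.7725]
(I − A)⁻¹ = adj(I−A) / det(I−A) ≈
  [   1.1139     0.1572     0.0636]
  [   0.4717     1.2678     0.0870]
  [   0.2208     0.4516     1.0336]
x = (I − A)⁻¹ d = adj(I−A)·d / det(I−A), with det(I−A) = 0.747375:
  x_1 = (0.8325·575 + 0.1175·550 + 0.0475·300) / 0.747375 = 557.5625 / 0.747375 ≈ 746.028
  x_2 = (0.3525·575 + 0.9475·550 + 0.0650·300) / 0.747375 = 743.3125 / 0.747375 ≈ 994.564
  x_3 = (0.1650·575 + 0.3375·550 + 0.7725·300) / 0.747375 = 512.25 / 0.747375 ≈ 685.399

x_1 = 746.028, x_2 = 994.564, x_3 = 685.399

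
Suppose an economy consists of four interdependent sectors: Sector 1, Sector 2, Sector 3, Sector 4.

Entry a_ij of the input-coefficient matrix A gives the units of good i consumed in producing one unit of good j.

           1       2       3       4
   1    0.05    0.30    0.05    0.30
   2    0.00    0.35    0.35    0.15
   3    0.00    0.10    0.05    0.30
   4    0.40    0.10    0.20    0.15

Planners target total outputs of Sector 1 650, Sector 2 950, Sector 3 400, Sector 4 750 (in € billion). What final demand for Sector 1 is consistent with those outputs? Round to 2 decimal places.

d_1 = 87.50

I − A =
  [   0.95    -0.30    -0.05    -0.30]
  [   0.00     0.65    -0.35    -0.15]
  [   0.00    -0.10     0.95    -0.30]
  [  -0.40    -0.10    -0.20     0.85]
d = (I − A) x:
  d_1 = (+0.95)·650 + (-0.30)·950 + (-0.05)·400 + (-0.30)·750 = 87.50
  d_2 = (+0.00)·650 + (+0.65)·950 + (-0.35)·400 + (-0.15)·750 = 365.00
  d_3 = (+0.00)·650 + (-0.10)·950 + (+0.95)·400 + (-0.30)·750 = 60.00
  d_4 = (-0.40)·650 + (-0.10)·950 + (-0.20)·400 + (+0.85)·750 = 202.50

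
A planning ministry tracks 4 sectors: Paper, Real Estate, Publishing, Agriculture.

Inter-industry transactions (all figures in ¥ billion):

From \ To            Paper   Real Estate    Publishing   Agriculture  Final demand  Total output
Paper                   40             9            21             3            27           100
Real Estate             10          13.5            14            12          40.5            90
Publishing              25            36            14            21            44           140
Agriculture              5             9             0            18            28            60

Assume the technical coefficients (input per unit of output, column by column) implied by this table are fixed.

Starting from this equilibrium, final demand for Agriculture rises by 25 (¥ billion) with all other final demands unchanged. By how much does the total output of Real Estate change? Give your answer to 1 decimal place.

Δx_2 = 13.2

Technical coefficients a_ij = z_ij / X_j:
  a_11 = 40/100 = 0.40, a_21 = 10/100 = 0.10, a_31 = 25/100 = 0.25, a_41 = 5/100 = 0.05
  a_12 = 9/90 = 0.10, a_22 = 13.5/90 = 0.15, a_32 = 36/90 = 0.40, a_42 = 9/90 = 0.10
  a_13 = 21/140 = 0.15, a_23 = 14/140 = 0.10, a_33 = 14/140 = 0.10, a_43 = 0/140 = 0.00
  a_14 = 3/60 = 0.05, a_24 = 12/60 = 0.20, a_34 = 21/60 = 0.35, a_44 = 18/60 = 0.30
I − A =
  [   0.60    -0.10    -0.15    -0.05]
  [  -0.10     0.85    -0.10    -0.20]
  [  -0.25    -0.40     0.90    -0.35]
  [  -0.05    -0.10     0.00     0.70]
Compute the cofactors C_ij = (−1)^(i+j)·(3×3 minor ij) of I−A; the adjugate is their transpose:
adj(I−A) = Cᵀ =
  [ 0.486000   0.114750   0.093750   0.114375]
  [ 0.091250   0.346875   0.053750   0.132500]
  [ 0.194125   0.208500   0.334375   0.240625]
  [ 0.047750   0.057750   0.014375   0.385625]
det(I−A) = Σ_j (I−A)_1j·C_1j = (0.60)(0.486000) + (-0.10)(0.091250) + (-0.15)(0.194125) + (-0.05)(0.047750) = 0.25096875
(I − A)⁻¹ = adj(I−A) / det(I−A) ≈
  [   1.9365     0.4572     0.3736     0.4557]
  [   0.3636     1.3821     0.2142     0.5280]
  [   0.7735     0.8308     1.3323     0.9588]
  [   0.1903     0.2301     0.0573     1.5365]
Δx = (I − A)⁻¹ Δd with Δd having +25 in the Agriculture component and 0 elsewhere.
So Δx_2 = L_24 · (+25), where L_24 = adj(I−A)_24 / det(I−A) = 0.132500 / 0.25096875.
Δx_2 = 0.132500 × (+25) / 0.25096875 = 3.3125 / 0.25096875 ≈ 13.2.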